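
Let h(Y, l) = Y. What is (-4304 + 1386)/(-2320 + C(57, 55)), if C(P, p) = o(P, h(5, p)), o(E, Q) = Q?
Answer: 2918/2315 ≈ 1.2605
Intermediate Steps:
C(P, p) = 5
(-4304 + 1386)/(-2320 + C(57, 55)) = (-4304 + 1386)/(-2320 + 5) = -2918/(-2315) = -2918*(-1/2315) = 2918/2315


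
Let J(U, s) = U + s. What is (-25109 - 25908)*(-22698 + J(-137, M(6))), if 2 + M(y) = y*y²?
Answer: 1154055557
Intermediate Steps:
M(y) = -2 + y³ (M(y) = -2 + y*y² = -2 + y³)
(-25109 - 25908)*(-22698 + J(-137, M(6))) = (-25109 - 25908)*(-22698 + (-137 + (-2 + 6³))) = -51017*(-22698 + (-137 + (-2 + 216))) = -51017*(-22698 + (-137 + 214)) = -51017*(-22698 + 77) = -51017*(-22621) = 1154055557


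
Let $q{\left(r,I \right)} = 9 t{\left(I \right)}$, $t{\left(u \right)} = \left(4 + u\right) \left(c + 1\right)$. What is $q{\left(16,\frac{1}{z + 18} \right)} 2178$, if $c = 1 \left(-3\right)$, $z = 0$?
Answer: $-158994$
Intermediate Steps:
$c = -3$
$t{\left(u \right)} = -8 - 2 u$ ($t{\left(u \right)} = \left(4 + u\right) \left(-3 + 1\right) = \left(4 + u\right) \left(-2\right) = -8 - 2 u$)
$q{\left(r,I \right)} = -72 - 18 I$ ($q{\left(r,I \right)} = 9 \left(-8 - 2 I\right) = -72 - 18 I$)
$q{\left(16,\frac{1}{z + 18} \right)} 2178 = \left(-72 - \frac{18}{0 + 18}\right) 2178 = \left(-72 - \frac{18}{18}\right) 2178 = \left(-72 - 1\right) 2178 = \left(-73\right) 2178 = -158994$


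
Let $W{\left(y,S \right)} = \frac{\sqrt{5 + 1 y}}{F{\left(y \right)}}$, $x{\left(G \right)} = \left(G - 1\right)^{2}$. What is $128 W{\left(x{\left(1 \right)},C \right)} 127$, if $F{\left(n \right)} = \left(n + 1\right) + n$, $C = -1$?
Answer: $16256 \sqrt{5} \approx 36350.0$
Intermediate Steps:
$x{\left(G \right)} = \left(-1 + G\right)^{2}$
$F{\left(n \right)} = 1 + 2 n$ ($F{\left(n \right)} = \left(1 + n\right) + n = 1 + 2 n$)
$W{\left(y,S \right)} = \frac{\sqrt{5 + y}}{1 + 2 y}$ ($W{\left(y,S \right)} = \frac{\sqrt{5 + 1 y}}{1 + 2 y} = \frac{\sqrt{5 + y}}{1 + 2 y}$)
$128 W{\left(x{\left(1 \right)},C \right)} 127 = 128 \frac{\sqrt{5 + \left(-1 + 1\right)^{2}}}{1 + 2 \left(-1 + 1\right)^{2}} \cdot 127 = 128 \frac{\sqrt{5 + 0^{2}}}{1 + 2 \cdot 0^{2}} \cdot 127 = 128 \frac{\sqrt{5 + 0}}{1 + 2 \cdot 0} \cdot 127 = 128 \frac{\sqrt{5}}{1 + 0} \cdot 127 = 128 \frac{\sqrt{5}}{1} \cdot 127 = 128 \cdot 1 \sqrt{5} \cdot 127 = 128 \sqrt{5} \cdot 127 = 16256 \sqrt{5}$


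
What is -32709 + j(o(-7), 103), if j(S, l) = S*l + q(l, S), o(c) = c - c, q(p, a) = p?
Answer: -32606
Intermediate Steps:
o(c) = 0
j(S, l) = l + S*l (j(S, l) = S*l + l = l + S*l)
-32709 + j(o(-7), 103) = -32709 + 103*(1 + 0) = -32709 + 103*1 = -32709 + 103 = -32606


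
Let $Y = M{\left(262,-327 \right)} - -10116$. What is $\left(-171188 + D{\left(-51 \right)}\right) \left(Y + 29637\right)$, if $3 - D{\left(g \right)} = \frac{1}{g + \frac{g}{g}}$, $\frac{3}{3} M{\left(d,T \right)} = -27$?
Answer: $- \frac{170012362887}{25} \approx -6.8005 \cdot 10^{9}$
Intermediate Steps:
$M{\left(d,T \right)} = -27$
$D{\left(g \right)} = 3 - \frac{1}{1 + g}$ ($D{\left(g \right)} = 3 - \frac{1}{g + \frac{g}{g}} = 3 - \frac{1}{g + 1} = 3 - \frac{1}{1 + g}$)
$Y = 10089$ ($Y = -27 - -10116 = -27 + 10116 = 10089$)
$\left(-171188 + D{\left(-51 \right)}\right) \left(Y + 29637\right) = \left(-171188 + \frac{2 + 3 \left(-51\right)}{1 - 51}\right) \left(10089 + 29637\right) = \left(-171188 + \frac{2 - 153}{-50}\right) 39726 = \left(-171188 - - \frac{151}{50}\right) 39726 = \left(-171188 + \frac{151}{50}\right) 39726 = \left(- \frac{8559249}{50}\right) 39726 = - \frac{170012362887}{25}$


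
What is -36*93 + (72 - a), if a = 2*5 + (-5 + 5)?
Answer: -3286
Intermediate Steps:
a = 10 (a = 10 + 0 = 10)
-36*93 + (72 - a) = -36*93 + (72 - 1*10) = -3348 + (72 - 10) = -3348 + 62 = -3286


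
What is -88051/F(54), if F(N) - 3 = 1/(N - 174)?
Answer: -10566120/359 ≈ -29432.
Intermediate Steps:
F(N) = 3 + 1/(-174 + N) (F(N) = 3 + 1/(N - 174) = 3 + 1/(-174 + N))
-88051/F(54) = -88051*(-174 + 54)/(-521 + 3*54) = -88051*(-120/(-521 + 162)) = -88051/((-1/120*(-359))) = -88051/359/120 = -88051*120/359 = -10566120/359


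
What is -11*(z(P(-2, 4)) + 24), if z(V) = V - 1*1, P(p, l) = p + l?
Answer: -275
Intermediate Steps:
P(p, l) = l + p
z(V) = -1 + V (z(V) = V - 1 = -1 + V)
-11*(z(P(-2, 4)) + 24) = -11*((-1 + (4 - 2)) + 24) = -11*((-1 + 2) + 24) = -11*(1 + 24) = -11*25 = -275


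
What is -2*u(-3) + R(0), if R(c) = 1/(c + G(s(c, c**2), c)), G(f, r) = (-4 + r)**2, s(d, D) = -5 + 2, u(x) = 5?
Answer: -159/16 ≈ -9.9375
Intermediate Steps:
s(d, D) = -3
R(c) = 1/(c + (-4 + c)**2)
-2*u(-3) + R(0) = -2*5 + 1/(0 + (-4 + 0)**2) = -10 + 1/(0 + (-4)**2) = -10 + 1/(0 + 16) = -10 + 1/16 = -159/16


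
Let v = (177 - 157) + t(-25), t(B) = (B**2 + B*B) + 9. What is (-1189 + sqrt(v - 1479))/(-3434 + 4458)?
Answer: -1189/1024 + 5*I*sqrt(2)/512 ≈ -1.1611 + 0.013811*I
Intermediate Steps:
t(B) = 9 + 2*B**2 (t(B) = (B**2 + B**2) + 9 = 2*B**2 + 9 = 9 + 2*B**2)
v = 1279 (v = (177 - 157) + (9 + 2*(-25)**2) = 20 + (9 + 2*625) = 20 + (9 + 1250) = 20 + 1259 = 1279)
(-1189 + sqrt(v - 1479))/(-3434 + 4458) = (-1189 + sqrt(1279 - 1479))/(-3434 + 4458) = (-1189 + sqrt(-200))/1024 = (-1189 + 10*I*sqrt(2))*(1/1024) = -1189/1024 + 5*I*sqrt(2)/512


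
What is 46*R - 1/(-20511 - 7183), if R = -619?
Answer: -788558955/27694 ≈ -28474.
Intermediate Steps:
46*R - 1/(-20511 - 7183) = 46*(-619) - 1/(-20511 - 7183) = -28474 - 1/(-27694) = -28474 - 1*(-1/27694) = -28474 + 1/27694 = -788558955/27694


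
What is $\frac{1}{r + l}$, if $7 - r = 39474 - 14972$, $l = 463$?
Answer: $- \frac{1}{24032} \approx -4.1611 \cdot 10^{-5}$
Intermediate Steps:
$r = -24495$ ($r = 7 - \left(39474 - 14972\right) = 7 - 24502 = -24495$)
$\frac{1}{r + l} = \frac{1}{-24495 + 463} = \frac{1}{-24032} = - \frac{1}{24032}$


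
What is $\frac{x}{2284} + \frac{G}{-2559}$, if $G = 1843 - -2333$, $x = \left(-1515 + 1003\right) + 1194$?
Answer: $- \frac{1298791}{974126} \approx -1.3333$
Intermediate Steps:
$x = 682$ ($x = -512 + 1194 = 682$)
$G = 4176$ ($G = 1843 + 2333 = 4176$)
$\frac{x}{2284} + \frac{G}{-2559} = \frac{682}{2284} + \frac{4176}{-2559} = 682 \cdot \frac{1}{2284} + 4176 \left(- \frac{1}{2559}\right) = \frac{341}{1142} - \frac{1392}{853} = - \frac{1298791}{974126}$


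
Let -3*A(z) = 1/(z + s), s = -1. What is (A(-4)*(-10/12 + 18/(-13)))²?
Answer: 29929/1368900 ≈ 0.021864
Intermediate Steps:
A(z) = -1/(3*(-1 + z)) (A(z) = -1/(3*(z - 1)) = -1/(3*(-1 + z)))
(A(-4)*(-10/12 + 18/(-13)))² = ((-1/(-3 + 3*(-4)))*(-10/12 + 18/(-13)))² = ((-1/(-3 - 12))*(-10*1/12 + 18*(-1/13)))² = ((-1/(-15))*(-⅚ - 18/13))² = (-1*(-1/15)*(-173/78))² = ((1/15)*(-173/78))² = (-173/1170)² = 29929/1368900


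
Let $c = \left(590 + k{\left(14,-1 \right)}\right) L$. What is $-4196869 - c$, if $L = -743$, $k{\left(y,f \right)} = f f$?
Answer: $-3757756$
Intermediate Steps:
$k{\left(y,f \right)} = f^{2}$
$c = -439113$ ($c = \left(590 + \left(-1\right)^{2}\right) \left(-743\right) = \left(590 + 1\right) \left(-743\right) = 591 \left(-743\right) = -439113$)
$-4196869 - c = -4196869 - -439113 = -4196869 + 439113 = -3757756$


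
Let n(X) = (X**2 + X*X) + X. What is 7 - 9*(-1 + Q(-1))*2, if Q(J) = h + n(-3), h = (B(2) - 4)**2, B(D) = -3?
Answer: -1127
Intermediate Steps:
n(X) = X + 2*X**2 (n(X) = (X**2 + X**2) + X = 2*X**2 + X = X + 2*X**2)
h = 49 (h = (-3 - 4)**2 = (-7)**2 = 49)
Q(J) = 64 (Q(J) = 49 - 3*(1 + 2*(-3)) = 49 - 3*(1 - 6) = 49 - 3*(-5) = 49 + 15 = 64)
7 - 9*(-1 + Q(-1))*2 = 7 - 9*(-1 + 64)*2 = 7 - 567*2 = 7 - 9*126 = 7 - 1134 = -1127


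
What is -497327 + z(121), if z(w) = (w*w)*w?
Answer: 1274234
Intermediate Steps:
z(w) = w³ (z(w) = w²*w = w³)
-497327 + z(121) = -497327 + 121³ = -497327 + 1771561 = 1274234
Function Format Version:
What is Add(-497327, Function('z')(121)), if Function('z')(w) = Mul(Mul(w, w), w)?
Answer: 1274234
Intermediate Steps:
Function('z')(w) = Pow(w, 3) (Function('z')(w) = Mul(Pow(w, 2), w) = Pow(w, 3))
Add(-497327, Function('z')(121)) = Add(-497327, Pow(121, 3)) = Add(-497327, 1771561) = 1274234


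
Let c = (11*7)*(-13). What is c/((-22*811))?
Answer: 91/1622 ≈ 0.056104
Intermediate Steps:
c = -1001 (c = 77*(-13) = -1001)
c/((-22*811)) = -1001/((-22*811)) = -1001/(-17842) = -1001*(-1/17842) = 91/1622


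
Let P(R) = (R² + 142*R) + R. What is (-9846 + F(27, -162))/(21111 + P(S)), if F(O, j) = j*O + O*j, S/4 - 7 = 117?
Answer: -6198/112685 ≈ -0.055003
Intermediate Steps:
S = 496 (S = 28 + 4*117 = 28 + 468 = 496)
P(R) = R² + 143*R
F(O, j) = 2*O*j (F(O, j) = O*j + O*j = 2*O*j)
(-9846 + F(27, -162))/(21111 + P(S)) = (-9846 + 2*27*(-162))/(21111 + 496*(143 + 496)) = (-9846 - 8748)/(21111 + 496*639) = -18594/(21111 + 316944) = -18594/338055 = -18594*1/338055 = -6198/112685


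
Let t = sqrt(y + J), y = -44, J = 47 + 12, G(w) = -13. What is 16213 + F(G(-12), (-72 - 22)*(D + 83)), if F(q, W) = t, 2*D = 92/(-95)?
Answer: 16213 + sqrt(15) ≈ 16217.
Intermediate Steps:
J = 59
D = -46/95 (D = (92/(-95))/2 = (92*(-1/95))/2 = (1/2)*(-92/95) = -46/95 ≈ -0.48421)
t = sqrt(15) (t = sqrt(-44 + 59) = sqrt(15) ≈ 3.8730)
F(q, W) = sqrt(15)
16213 + F(G(-12), (-72 - 22)*(D + 83)) = 16213 + sqrt(15)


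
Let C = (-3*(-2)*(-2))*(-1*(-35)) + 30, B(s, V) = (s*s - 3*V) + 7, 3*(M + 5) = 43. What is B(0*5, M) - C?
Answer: 369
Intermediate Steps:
M = 28/3 (M = -5 + (1/3)*43 = -5 + 43/3 = 28/3 ≈ 9.3333)
B(s, V) = 7 + s**2 - 3*V (B(s, V) = (s**2 - 3*V) + 7 = 7 + s**2 - 3*V)
C = -390 (C = (6*(-2))*35 + 30 = -12*35 + 30 = -420 + 30 = -390)
B(0*5, M) - C = (7 + (0*5)**2 - 3*28/3) - 1*(-390) = (7 + 0**2 - 28) + 390 = (7 + 0 - 28) + 390 = -21 + 390 = 369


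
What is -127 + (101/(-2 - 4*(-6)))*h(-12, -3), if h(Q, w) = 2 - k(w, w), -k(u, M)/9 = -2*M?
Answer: 1431/11 ≈ 130.09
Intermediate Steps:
k(u, M) = 18*M (k(u, M) = -(-18)*M = 18*M)
h(Q, w) = 2 - 18*w
-127 + (101/(-2 - 4*(-6)))*h(-12, -3) = -127 + (101/(-2 - 4*(-6)))*(2 - 18*(-3)) = -127 + (101/(-2 + 24))*(2 + 54) = -127 + (101/22)*56 = -127 + 2828/11 = 1431/11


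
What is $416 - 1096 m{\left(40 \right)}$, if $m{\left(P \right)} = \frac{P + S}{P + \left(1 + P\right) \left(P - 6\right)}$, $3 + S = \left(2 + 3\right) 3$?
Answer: $\frac{269776}{717} \approx 376.26$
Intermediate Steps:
$S = 12$ ($S = -3 + \left(2 + 3\right) 3 = -3 + 5 \cdot 3 = -3 + 15 = 12$)
$m{\left(P \right)} = \frac{12 + P}{P + \left(1 + P\right) \left(-6 + P\right)}$ ($m{\left(P \right)} = \frac{P + 12}{P + \left(1 + P\right) \left(P - 6\right)} = \frac{12 + P}{P + \left(1 + P\right) \left(-6 + P\right)}$)
$416 - 1096 m{\left(40 \right)} = 416 - 1096 \frac{12 + 40}{-6 + 40^{2} - 160} = 416 - 1096 \frac{1}{-6 + 1600 - 160} \cdot 52 = 416 - 1096 \cdot \frac{1}{1434} \cdot 52 = 416 - \frac{28496}{717} = \frac{269776}{717}$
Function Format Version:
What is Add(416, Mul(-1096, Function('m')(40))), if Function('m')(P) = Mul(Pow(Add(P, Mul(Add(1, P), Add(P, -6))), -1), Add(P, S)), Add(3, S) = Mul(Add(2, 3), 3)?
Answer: Rational(269776, 717) ≈ 376.26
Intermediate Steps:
S = 12 (S = Add(-3, Mul(Add(2, 3), 3)) = Add(-3, Mul(5, 3)) = Add(-3, 15) = 12)
Function('m')(P) = Mul(Pow(Add(P, Mul(Add(1, P), Add(-6, P))), -1), Add(12, P)) (Function('m')(P) = Mul(Pow(Add(P, Mul(Add(1, P), Add(P, -6))), -1), Add(P, 12)) = Mul(Pow(Add(P, Mul(Add(1, P), Add(-6, P))), -1), Add(12, P)))
Add(416, Mul(-1096, Function('m')(40))) = Add(416, Mul(-1096, Mul(Pow(Add(-6, Pow(40, 2), Mul(-4, 40)), -1), Add(12, 40)))) = Add(416, Mul(-1096, Mul(Pow(Add(-6, 1600, -160), -1), 52))) = Add(416, Mul(-1096, Mul(Pow(1434, -1), 52))) = Add(416, Mul(-1096, Mul(Rational(1, 1434), 52))) = Add(416, Mul(-1096, Rational(26, 717))) = Add(416, Rational(-28496, 717)) = Rational(269776, 717)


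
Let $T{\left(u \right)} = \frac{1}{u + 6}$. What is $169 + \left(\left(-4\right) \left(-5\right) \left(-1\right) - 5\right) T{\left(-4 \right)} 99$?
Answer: $- \frac{2137}{2} \approx -1068.5$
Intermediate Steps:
$T{\left(u \right)} = \frac{1}{6 + u}$
$169 + \left(\left(-4\right) \left(-5\right) \left(-1\right) - 5\right) T{\left(-4 \right)} 99 = 169 + \frac{\left(-4\right) \left(-5\right) \left(-1\right) - 5}{6 - 4} \cdot 99 = 169 + \frac{20 \left(-1\right) - 5}{2} \cdot 99 = 169 + \left(-20 - 5\right) \frac{1}{2} \cdot 99 = 169 + \left(-25\right) \frac{1}{2} \cdot 99 = 169 - \frac{2475}{2} = - \frac{2137}{2}$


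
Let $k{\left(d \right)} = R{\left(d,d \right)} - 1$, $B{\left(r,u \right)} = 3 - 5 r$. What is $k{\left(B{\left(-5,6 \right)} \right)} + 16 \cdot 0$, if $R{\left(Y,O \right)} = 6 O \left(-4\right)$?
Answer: $-673$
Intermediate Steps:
$R{\left(Y,O \right)} = - 24 O$
$k{\left(d \right)} = -1 - 24 d$ ($k{\left(d \right)} = - 24 d - 1 = -1 - 24 d$)
$k{\left(B{\left(-5,6 \right)} \right)} + 16 \cdot 0 = \left(-1 - 24 \left(3 - -25\right)\right) + 16 \cdot 0 = \left(-1 - 24 \left(3 + 25\right)\right) + 0 = \left(-1 - 672\right) + 0 = -673 + 0 = -673$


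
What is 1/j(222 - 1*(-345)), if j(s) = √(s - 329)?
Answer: √238/238 ≈ 0.064820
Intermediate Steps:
j(s) = √(-329 + s)
1/j(222 - 1*(-345)) = 1/(√(-329 + (222 - 1*(-345)))) = 1/(√(-329 + (222 + 345))) = 1/(√(-329 + 567)) = 1/(√238) = √238/238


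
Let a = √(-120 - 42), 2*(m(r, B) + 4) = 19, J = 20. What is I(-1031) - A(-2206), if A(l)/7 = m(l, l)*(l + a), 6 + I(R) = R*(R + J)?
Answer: 1127266 - 693*I*√2/2 ≈ 1.1273e+6 - 490.02*I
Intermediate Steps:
m(r, B) = 11/2 (m(r, B) = -4 + (½)*19 = -4 + 19/2 = 11/2)
a = 9*I*√2 (a = √(-162) = 9*I*√2 ≈ 12.728*I)
I(R) = -6 + R*(20 + R) (I(R) = -6 + R*(R + 20) = -6 + R*(20 + R))
A(l) = 77*l/2 + 693*I*√2/2 (A(l) = 7*(11*(l + 9*I*√2)/2) = 7*(11*l/2 + 99*I*√2/2) = 77*l/2 + 693*I*√2/2)
I(-1031) - A(-2206) = (-6 + (-1031)² + 20*(-1031)) - ((77/2)*(-2206) + 693*I*√2/2) = (-6 + 1062961 - 20620) - (-84931 + 693*I*√2/2) = 1042335 + (84931 - 693*I*√2/2) = 1127266 - 693*I*√2/2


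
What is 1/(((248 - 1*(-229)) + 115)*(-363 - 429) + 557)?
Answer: -1/468307 ≈ -2.1354e-6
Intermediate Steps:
1/(((248 - 1*(-229)) + 115)*(-363 - 429) + 557) = 1/(((248 + 229) + 115)*(-792) + 557) = 1/((477 + 115)*(-792) + 557) = 1/(592*(-792) + 557) = 1/(-468864 + 557) = 1/(-468307) = -1/468307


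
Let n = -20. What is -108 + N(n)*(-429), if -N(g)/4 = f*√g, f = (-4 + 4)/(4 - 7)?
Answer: -108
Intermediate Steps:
f = 0 (f = 0/(-3) = 0*(-⅓) = 0)
N(g) = 0 (N(g) = -0*√g = -4*0 = 0)
-108 + N(n)*(-429) = -108 + 0*(-429) = -108 + 0 = -108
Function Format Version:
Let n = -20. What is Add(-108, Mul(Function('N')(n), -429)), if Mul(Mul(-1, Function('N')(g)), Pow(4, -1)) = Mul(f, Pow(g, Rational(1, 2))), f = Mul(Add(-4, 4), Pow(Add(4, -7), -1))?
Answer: -108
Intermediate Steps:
f = 0 (f = Mul(0, Pow(-3, -1)) = Mul(0, Rational(-1, 3)) = 0)
Function('N')(g) = 0 (Function('N')(g) = Mul(-4, Mul(0, Pow(g, Rational(1, 2)))) = Mul(-4, 0) = 0)
Add(-108, Mul(Function('N')(n), -429)) = Add(-108, Mul(0, -429)) = Add(-108, 0) = -108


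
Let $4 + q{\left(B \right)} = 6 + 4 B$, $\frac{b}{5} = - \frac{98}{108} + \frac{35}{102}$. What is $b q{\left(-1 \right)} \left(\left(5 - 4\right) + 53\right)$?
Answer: $\frac{5180}{17} \approx 304.71$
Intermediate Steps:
$b = - \frac{1295}{459}$ ($b = 5 \left(- \frac{98}{108} + \frac{35}{102}\right) = 5 \left(\left(-98\right) \frac{1}{108} + 35 \cdot \frac{1}{102}\right) = 5 \left(- \frac{49}{54} + \frac{35}{102}\right) = 5 \left(- \frac{259}{459}\right) = - \frac{1295}{459} \approx -2.8214$)
$q{\left(B \right)} = 2 + 4 B$ ($q{\left(B \right)} = -4 + \left(6 + 4 B\right) = 2 + 4 B$)
$b q{\left(-1 \right)} \left(\left(5 - 4\right) + 53\right) = - \frac{1295 \left(2 + 4 \left(-1\right)\right)}{459} \left(\left(5 - 4\right) + 53\right) = - \frac{1295 \left(2 - 4\right)}{459} \left(1 + 53\right) = \left(- \frac{1295}{459}\right) \left(-2\right) 54 = \frac{2590}{459} \cdot 54 = \frac{5180}{17}$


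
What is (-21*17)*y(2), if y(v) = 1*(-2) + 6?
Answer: -1428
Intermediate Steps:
y(v) = 4 (y(v) = -2 + 6 = 4)
(-21*17)*y(2) = -21*17*4 = -357*4 = -1428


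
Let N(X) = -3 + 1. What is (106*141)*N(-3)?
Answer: -29892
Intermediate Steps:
N(X) = -2
(106*141)*N(-3) = (106*141)*(-2) = 14946*(-2) = -29892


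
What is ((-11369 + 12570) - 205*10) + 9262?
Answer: 8413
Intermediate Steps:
((-11369 + 12570) - 205*10) + 9262 = (1201 - 2050) + 9262 = -849 + 9262 = 8413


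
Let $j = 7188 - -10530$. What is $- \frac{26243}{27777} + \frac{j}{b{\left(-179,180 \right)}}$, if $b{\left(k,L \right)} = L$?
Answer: $\frac{27079397}{277770} \approx 97.489$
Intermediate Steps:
$j = 17718$ ($j = 7188 + 10530 = 17718$)
$- \frac{26243}{27777} + \frac{j}{b{\left(-179,180 \right)}} = - \frac{26243}{27777} + \frac{17718}{180} = \left(-26243\right) \frac{1}{27777} + 17718 \cdot \frac{1}{180} = - \frac{26243}{27777} + \frac{2953}{30} = \frac{27079397}{277770}$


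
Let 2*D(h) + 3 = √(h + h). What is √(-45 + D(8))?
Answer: I*√178/2 ≈ 6.6708*I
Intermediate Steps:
D(h) = -3/2 + √2*√h/2 (D(h) = -3/2 + √(h + h)/2 = -3/2 + √(2*h)/2 = -3/2 + (√2*√h)/2 = -3/2 + √2*√h/2)
√(-45 + D(8)) = √(-45 + (-3/2 + √2*√8/2)) = √(-45 + (-3/2 + √2*(2*√2)/2)) = √(-45 + (-3/2 + 2)) = √(-45 + ½) = √(-89/2) = I*√178/2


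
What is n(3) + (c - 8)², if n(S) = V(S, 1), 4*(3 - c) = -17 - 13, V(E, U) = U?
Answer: 29/4 ≈ 7.2500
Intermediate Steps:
c = 21/2 (c = 3 - (-17 - 13)/4 = 3 - ¼*(-30) = 3 + 15/2 = 21/2 ≈ 10.500)
n(S) = 1
n(3) + (c - 8)² = 1 + (21/2 - 8)² = 1 + (5/2)² = 1 + 25/4 = 29/4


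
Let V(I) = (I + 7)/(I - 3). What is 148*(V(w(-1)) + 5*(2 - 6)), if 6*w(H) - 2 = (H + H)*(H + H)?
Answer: -3552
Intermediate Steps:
w(H) = ⅓ + 2*H²/3 (w(H) = ⅓ + ((H + H)*(H + H))/6 = ⅓ + ((2*H)*(2*H))/6 = ⅓ + (4*H²)/6 = ⅓ + 2*H²/3)
V(I) = (7 + I)/(-3 + I)
148*(V(w(-1)) + 5*(2 - 6)) = 148*((7 + (⅓ + (⅔)*(-1)²))/(-3 + (⅓ + (⅔)*(-1)²)) + 5*(2 - 6)) = 148*((7 + (⅓ + (⅔)*1))/(-3 + (⅓ + (⅔)*1)) + 5*(-4)) = 148*((7 + (⅓ + ⅔))/(-3 + (⅓ + ⅔)) - 20) = 148*((7 + 1)/(-3 + 1) - 20) = 148*(8/(-2) - 20) = 148*(-½*8 - 20) = 148*(-4 - 20) = 148*(-24) = -3552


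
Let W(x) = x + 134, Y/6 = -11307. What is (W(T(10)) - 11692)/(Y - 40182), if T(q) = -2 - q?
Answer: 5785/54012 ≈ 0.10711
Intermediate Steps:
Y = -67842 (Y = 6*(-11307) = -67842)
W(x) = 134 + x
(W(T(10)) - 11692)/(Y - 40182) = ((134 + (-2 - 1*10)) - 11692)/(-67842 - 40182) = ((134 + (-2 - 10)) - 11692)/(-108024) = ((134 - 12) - 11692)*(-1/108024) = (122 - 11692)*(-1/108024) = -11570*(-1/108024) = 5785/54012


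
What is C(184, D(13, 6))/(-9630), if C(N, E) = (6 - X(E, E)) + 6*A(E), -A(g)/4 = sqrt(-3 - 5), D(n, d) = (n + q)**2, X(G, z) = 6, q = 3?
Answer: 8*I*sqrt(2)/1605 ≈ 0.007049*I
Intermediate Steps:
D(n, d) = (3 + n)**2 (D(n, d) = (n + 3)**2 = (3 + n)**2)
A(g) = -8*I*sqrt(2) (A(g) = -4*sqrt(-3 - 5) = -8*I*sqrt(2))
C(N, E) = -48*I*sqrt(2) (C(N, E) = (6 - 1*6) + 6*(-8*I*sqrt(2)) = (6 - 6) - 48*I*sqrt(2) = 0 - 48*I*sqrt(2) = -48*I*sqrt(2))
C(184, D(13, 6))/(-9630) = -48*I*sqrt(2)/(-9630) = -48*I*sqrt(2)*(-1/9630) = 8*I*sqrt(2)/1605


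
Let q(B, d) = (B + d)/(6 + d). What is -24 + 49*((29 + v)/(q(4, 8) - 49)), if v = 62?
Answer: -39301/337 ≈ -116.62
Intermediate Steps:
q(B, d) = (B + d)/(6 + d)
-24 + 49*((29 + v)/(q(4, 8) - 49)) = -24 + 49*((29 + 62)/((4 + 8)/(6 + 8) - 49)) = -24 + 49*(91/(12/14 - 49)) = -24 + 49*(91/((1/14)*12 - 49)) = -24 + 49*(91/(6/7 - 49)) = -24 + 49*(91/(-337/7)) = -24 + 49*(91*(-7/337)) = -24 + 49*(-637/337) = -24 - 31213/337 = -39301/337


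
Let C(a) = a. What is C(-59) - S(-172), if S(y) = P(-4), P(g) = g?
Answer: -55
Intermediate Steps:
S(y) = -4
C(-59) - S(-172) = -59 - 1*(-4) = -59 + 4 = -55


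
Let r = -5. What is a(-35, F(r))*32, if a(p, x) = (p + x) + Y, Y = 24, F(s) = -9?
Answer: -640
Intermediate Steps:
a(p, x) = 24 + p + x (a(p, x) = (p + x) + 24 = 24 + p + x)
a(-35, F(r))*32 = (24 - 35 - 9)*32 = -20*32 = -640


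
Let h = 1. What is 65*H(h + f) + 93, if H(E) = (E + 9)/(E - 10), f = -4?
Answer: 63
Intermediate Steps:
H(E) = (9 + E)/(-10 + E)
65*H(h + f) + 93 = 65*((9 + (1 - 4))/(-10 + (1 - 4))) + 93 = 65*((9 - 3)/(-10 - 3)) + 93 = 65*(6/(-13)) + 93 = 65*(-1/13*6) + 93 = 65*(-6/13) + 93 = -30 + 93 = 63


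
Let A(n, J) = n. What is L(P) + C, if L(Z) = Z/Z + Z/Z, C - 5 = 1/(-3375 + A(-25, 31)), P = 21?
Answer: 23799/3400 ≈ 6.9997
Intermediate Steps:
C = 16999/3400 (C = 5 + 1/(-3375 - 25) = 5 + 1/(-3400) = 5 - 1/3400 = 16999/3400 ≈ 4.9997)
L(Z) = 2 (L(Z) = 1 + 1 = 2)
L(P) + C = 2 + 16999/3400 = 23799/3400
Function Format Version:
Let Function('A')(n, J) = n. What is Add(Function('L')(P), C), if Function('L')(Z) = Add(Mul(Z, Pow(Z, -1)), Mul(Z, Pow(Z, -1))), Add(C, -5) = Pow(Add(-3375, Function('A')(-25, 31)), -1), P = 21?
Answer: Rational(23799, 3400) ≈ 6.9997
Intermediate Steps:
C = Rational(16999, 3400) (C = Add(5, Pow(Add(-3375, -25), -1)) = Add(5, Pow(-3400, -1)) = Add(5, Rational(-1, 3400)) = Rational(16999, 3400) ≈ 4.9997)
Function('L')(Z) = 2 (Function('L')(Z) = Add(1, 1) = 2)
Add(Function('L')(P), C) = Add(2, Rational(16999, 3400)) = Rational(23799, 3400)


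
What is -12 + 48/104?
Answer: -150/13 ≈ -11.538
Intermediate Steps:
-12 + 48/104 = -12 + 48*(1/104) = -12 + 6/13 = -150/13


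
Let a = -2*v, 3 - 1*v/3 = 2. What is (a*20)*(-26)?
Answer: 3120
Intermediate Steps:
v = 3 (v = 9 - 3*2 = 9 - 6 = 3)
a = -6 (a = -2*3 = -6)
(a*20)*(-26) = -6*20*(-26) = -120*(-26) = 3120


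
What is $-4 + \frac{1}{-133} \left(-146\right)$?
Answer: $- \frac{386}{133} \approx -2.9023$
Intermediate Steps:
$-4 + \frac{1}{-133} \left(-146\right) = -4 - - \frac{146}{133} = -4 + \frac{146}{133} = - \frac{386}{133}$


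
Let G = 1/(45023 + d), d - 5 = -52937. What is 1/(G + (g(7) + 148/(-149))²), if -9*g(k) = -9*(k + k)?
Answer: 175587709/29704947995 ≈ 0.0059111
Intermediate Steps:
d = -52932 (d = 5 - 52937 = -52932)
g(k) = 2*k (g(k) = -(-1)*(k + k) = -(-1)*2*k = -(-2)*k = 2*k)
G = -1/7909 (G = 1/(45023 - 52932) = 1/(-7909) = -1/7909 ≈ -0.00012644)
1/(G + (g(7) + 148/(-149))²) = 1/(-1/7909 + (2*7 + 148/(-149))²) = 1/(-1/7909 + (14 + 148*(-1/149))²) = 1/(-1/7909 + (14 - 148/149)²) = 1/(-1/7909 + (1938/149)²) = 1/(-1/7909 + 3755844/22201) = 1/(29704947995/175587709) = 175587709/29704947995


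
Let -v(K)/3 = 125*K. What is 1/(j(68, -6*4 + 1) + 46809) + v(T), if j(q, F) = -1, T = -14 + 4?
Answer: 175530001/46808 ≈ 3750.0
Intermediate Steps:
T = -10
v(K) = -375*K
1/(j(68, -6*4 + 1) + 46809) + v(T) = 1/(-1 + 46809) - 375*(-10) = 1/46808 + 3750 = 175530001/46808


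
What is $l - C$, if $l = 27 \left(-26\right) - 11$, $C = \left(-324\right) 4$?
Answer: $583$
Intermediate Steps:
$C = -1296$
$l = -713$ ($l = -702 - 11 = -713$)
$l - C = -713 - -1296 = -713 + 1296 = 583$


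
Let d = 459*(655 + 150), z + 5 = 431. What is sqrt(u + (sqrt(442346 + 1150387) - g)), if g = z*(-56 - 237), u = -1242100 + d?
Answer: sqrt(-747787 + sqrt(1592733)) ≈ 864.02*I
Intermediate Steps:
z = 426 (z = -5 + 431 = 426)
d = 369495 (d = 459*805 = 369495)
u = -872605 (u = -1242100 + 369495 = -872605)
g = -124818 (g = 426*(-56 - 237) = 426*(-293) = -124818)
sqrt(u + (sqrt(442346 + 1150387) - g)) = sqrt(-872605 + (sqrt(442346 + 1150387) - 1*(-124818))) = sqrt(-872605 + (sqrt(1592733) + 124818)) = sqrt(-872605 + (124818 + sqrt(1592733))) = sqrt(-747787 + sqrt(1592733))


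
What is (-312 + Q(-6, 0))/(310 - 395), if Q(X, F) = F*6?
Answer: 312/85 ≈ 3.6706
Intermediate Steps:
Q(X, F) = 6*F
(-312 + Q(-6, 0))/(310 - 395) = (-312 + 6*0)/(310 - 395) = (-312 + 0)/(-85) = -312*(-1/85) = 312/85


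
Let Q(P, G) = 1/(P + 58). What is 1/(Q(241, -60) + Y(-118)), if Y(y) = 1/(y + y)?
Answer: -70564/63 ≈ -1120.1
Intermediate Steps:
Y(y) = 1/(2*y)
Q(P, G) = 1/(58 + P)
1/(Q(241, -60) + Y(-118)) = 1/(1/(58 + 241) + (1/2)/(-118)) = 1/(1/299 + (1/2)*(-1/118)) = 1/(1/299 - 1/236) = 1/(-63/70564) = -70564/63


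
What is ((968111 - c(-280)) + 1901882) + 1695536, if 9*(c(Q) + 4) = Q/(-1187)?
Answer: 48773588759/10683 ≈ 4.5655e+6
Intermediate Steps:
c(Q) = -4 - Q/10683 (c(Q) = -4 + (Q/(-1187))/9 = -4 + (Q*(-1/1187))/9 = -4 + (-Q/1187)/9 = -4 - Q/10683)
((968111 - c(-280)) + 1901882) + 1695536 = ((968111 - (-4 - 1/10683*(-280))) + 1901882) + 1695536 = ((968111 - (-4 + 280/10683)) + 1901882) + 1695536 = ((968111 - 1*(-42452/10683)) + 1901882) + 1695536 = ((968111 + 42452/10683) + 1901882) + 1695536 = (10342372265/10683 + 1901882) + 1695536 = 30660177671/10683 + 1695536 = 48773588759/10683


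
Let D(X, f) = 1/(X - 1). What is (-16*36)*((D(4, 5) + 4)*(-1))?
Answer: 2496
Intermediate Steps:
D(X, f) = 1/(-1 + X)
(-16*36)*((D(4, 5) + 4)*(-1)) = (-16*36)*((1/(-1 + 4) + 4)*(-1)) = -576*(1/3 + 4)*(-1) = -576*(⅓ + 4)*(-1) = -2496*(-1) = -576*(-13/3) = 2496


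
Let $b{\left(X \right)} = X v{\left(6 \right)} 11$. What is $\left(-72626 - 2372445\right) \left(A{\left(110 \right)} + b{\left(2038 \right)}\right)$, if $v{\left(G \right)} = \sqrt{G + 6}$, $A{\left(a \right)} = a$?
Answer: $-268957810 - 109627203356 \sqrt{3} \approx -1.9015 \cdot 10^{11}$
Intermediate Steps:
$v{\left(G \right)} = \sqrt{6 + G}$
$b{\left(X \right)} = 22 X \sqrt{3}$ ($b{\left(X \right)} = X \sqrt{6 + 6} \cdot 11 = X \sqrt{12} \cdot 11 = X 2 \sqrt{3} \cdot 11 = 2 X \sqrt{3} \cdot 11 = 22 X \sqrt{3}$)
$\left(-72626 - 2372445\right) \left(A{\left(110 \right)} + b{\left(2038 \right)}\right) = \left(-72626 - 2372445\right) \left(110 + 22 \cdot 2038 \sqrt{3}\right) = - 2445071 \left(110 + 44836 \sqrt{3}\right) = -268957810 - 109627203356 \sqrt{3}$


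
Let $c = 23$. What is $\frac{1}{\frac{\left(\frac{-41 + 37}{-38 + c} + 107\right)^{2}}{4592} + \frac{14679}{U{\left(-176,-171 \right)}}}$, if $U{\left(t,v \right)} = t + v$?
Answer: $- \frac{358520400}{14268001093} \approx -0.025128$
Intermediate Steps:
$\frac{1}{\frac{\left(\frac{-41 + 37}{-38 + c} + 107\right)^{2}}{4592} + \frac{14679}{U{\left(-176,-171 \right)}}} = \frac{1}{\frac{\left(\frac{-41 + 37}{-38 + 23} + 107\right)^{2}}{4592} + \frac{14679}{-176 - 171}} = \frac{1}{\left(- \frac{4}{-15} + 107\right)^{2} \cdot \frac{1}{4592} + \frac{14679}{-347}} = \frac{1}{\left(\left(-4\right) \left(- \frac{1}{15}\right) + 107\right)^{2} \cdot \frac{1}{4592} + 14679 \left(- \frac{1}{347}\right)} = \frac{1}{\left(\frac{4}{15} + 107\right)^{2} \cdot \frac{1}{4592} - \frac{14679}{347}} = \frac{1}{\left(\frac{1609}{15}\right)^{2} \cdot \frac{1}{4592} - \frac{14679}{347}} = \frac{1}{\frac{2588881}{225} \cdot \frac{1}{4592} - \frac{14679}{347}} = \frac{1}{\frac{2588881}{1033200} - \frac{14679}{347}} = \frac{1}{- \frac{14268001093}{358520400}} = - \frac{358520400}{14268001093}$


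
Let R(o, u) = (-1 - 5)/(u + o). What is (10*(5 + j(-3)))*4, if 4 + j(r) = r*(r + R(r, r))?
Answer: 280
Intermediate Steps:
R(o, u) = -6/(o + u)
j(r) = -4 + r*(r - 3/r) (j(r) = -4 + r*(r - 6/(r + r)) = -4 + r*(r - 6*1/(2*r)) = -4 + r*(r - 3/r))
(10*(5 + j(-3)))*4 = (10*(5 + (-7 + (-3)**2)))*4 = (10*(5 + (-7 + 9)))*4 = (10*(5 + 2))*4 = (10*7)*4 = 70*4 = 280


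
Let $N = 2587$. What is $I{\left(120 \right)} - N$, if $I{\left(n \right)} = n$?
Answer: $-2467$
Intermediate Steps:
$I{\left(120 \right)} - N = 120 - 2587 = -2467$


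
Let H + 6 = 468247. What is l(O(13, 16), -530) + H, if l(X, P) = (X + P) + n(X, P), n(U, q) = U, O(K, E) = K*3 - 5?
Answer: 467779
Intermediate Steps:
O(K, E) = -5 + 3*K (O(K, E) = 3*K - 5 = -5 + 3*K)
H = 468241 (H = -6 + 468247 = 468241)
l(X, P) = P + 2*X (l(X, P) = (X + P) + X = (P + X) + X = P + 2*X)
l(O(13, 16), -530) + H = (-530 + 2*(-5 + 3*13)) + 468241 = (-530 + 2*(-5 + 39)) + 468241 = (-530 + 2*34) + 468241 = (-530 + 68) + 468241 = -462 + 468241 = 467779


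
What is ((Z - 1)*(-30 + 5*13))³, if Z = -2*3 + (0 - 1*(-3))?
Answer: -2744000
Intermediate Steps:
Z = -3 (Z = -6 + (0 + 3) = -6 + 3 = -3)
((Z - 1)*(-30 + 5*13))³ = ((-3 - 1)*(-30 + 5*13))³ = (-4*(-30 + 65))³ = (-4*35)³ = (-140)³ = -2744000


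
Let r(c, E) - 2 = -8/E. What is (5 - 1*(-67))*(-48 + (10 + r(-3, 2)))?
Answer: -2880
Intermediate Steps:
r(c, E) = 2 - 8/E
(5 - 1*(-67))*(-48 + (10 + r(-3, 2))) = (5 - 1*(-67))*(-48 + (10 + (2 - 8/2))) = (5 + 67)*(-48 + (10 + (2 - 8*½))) = 72*(-48 + (10 + (2 - 4))) = 72*(-48 + (10 - 2)) = 72*(-48 + 8) = 72*(-40) = -2880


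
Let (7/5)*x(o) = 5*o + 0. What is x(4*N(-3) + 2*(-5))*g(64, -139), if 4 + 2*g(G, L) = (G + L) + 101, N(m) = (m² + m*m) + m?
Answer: 13750/7 ≈ 1964.3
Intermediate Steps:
N(m) = m + 2*m² (N(m) = (m² + m²) + m = 2*m² + m = m + 2*m²)
g(G, L) = 97/2 + G/2 + L/2 (g(G, L) = -2 + ((G + L) + 101)/2 = -2 + (101 + G + L)/2 = -2 + (101/2 + G/2 + L/2) = 97/2 + G/2 + L/2)
x(o) = 25*o/7 (x(o) = 5*(5*o + 0)/7 = 5*(5*o)/7 = 25*o/7)
x(4*N(-3) + 2*(-5))*g(64, -139) = (25*(4*(-3*(1 + 2*(-3))) + 2*(-5))/7)*(97/2 + (½)*64 + (½)*(-139)) = (25*(4*(-3*(1 - 6)) - 10)/7)*(97/2 + 32 - 139/2) = (25*(4*(-3*(-5)) - 10)/7)*11 = (25*(4*15 - 10)/7)*11 = (25*(60 - 10)/7)*11 = ((25/7)*50)*11 = (1250/7)*11 = 13750/7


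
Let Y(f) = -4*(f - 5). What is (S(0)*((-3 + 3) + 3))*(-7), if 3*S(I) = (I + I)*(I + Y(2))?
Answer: 0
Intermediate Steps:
Y(f) = 20 - 4*f (Y(f) = -4*(-5 + f) = 20 - 4*f)
S(I) = 2*I*(12 + I)/3 (S(I) = ((I + I)*(I + (20 - 4*2)))/3 = ((2*I)*(I + (20 - 8)))/3 = ((2*I)*(I + 12))/3 = ((2*I)*(12 + I))/3 = (2*I*(12 + I))/3 = 2*I*(12 + I)/3)
(S(0)*((-3 + 3) + 3))*(-7) = (((⅔)*0*(12 + 0))*((-3 + 3) + 3))*(-7) = (((⅔)*0*12)*(0 + 3))*(-7) = (0*3)*(-7) = 0*(-7) = 0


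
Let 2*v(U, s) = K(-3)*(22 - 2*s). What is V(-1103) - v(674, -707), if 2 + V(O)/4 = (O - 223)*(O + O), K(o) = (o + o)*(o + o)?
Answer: 11674768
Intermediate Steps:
K(o) = 4*o² (K(o) = (2*o)*(2*o) = 4*o²)
V(O) = -8 + 8*O*(-223 + O) (V(O) = -8 + 4*((O - 223)*(O + O)) = -8 + 4*((-223 + O)*(2*O)) = -8 + 4*(2*O*(-223 + O)) = -8 + 8*O*(-223 + O))
v(U, s) = 396 - 36*s (v(U, s) = ((4*(-3)²)*(22 - 2*s))/2 = ((4*9)*(22 - 2*s))/2 = (36*(22 - 2*s))/2 = (792 - 72*s)/2 = 396 - 36*s)
V(-1103) - v(674, -707) = (-8 - 1784*(-1103) + 8*(-1103)²) - (396 - 36*(-707)) = (-8 + 1967752 + 8*1216609) - (396 + 25452) = (-8 + 1967752 + 9732872) - 1*25848 = 11700616 - 25848 = 11674768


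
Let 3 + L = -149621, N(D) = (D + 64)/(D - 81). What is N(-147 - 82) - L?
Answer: 9276721/62 ≈ 1.4962e+5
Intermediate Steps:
N(D) = (64 + D)/(-81 + D)
L = -149624 (L = -3 - 149621 = -149624)
N(-147 - 82) - L = (64 + (-147 - 82))/(-81 + (-147 - 82)) - 1*(-149624) = (64 - 229)/(-81 - 229) + 149624 = -165/(-310) + 149624 = -1/310*(-165) + 149624 = 33/62 + 149624 = 9276721/62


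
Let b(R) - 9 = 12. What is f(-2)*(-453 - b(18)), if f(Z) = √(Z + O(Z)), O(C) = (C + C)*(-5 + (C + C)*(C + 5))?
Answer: -474*√66 ≈ -3850.8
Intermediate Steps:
b(R) = 21 (b(R) = 9 + 12 = 21)
O(C) = 2*C*(-5 + 2*C*(5 + C)) (O(C) = (2*C)*(-5 + (2*C)*(5 + C)) = (2*C)*(-5 + 2*C*(5 + C)) = 2*C*(-5 + 2*C*(5 + C)))
f(Z) = √(Z + 2*Z*(-5 + 2*Z² + 10*Z))
f(-2)*(-453 - b(18)) = √(-2*(-9 + 4*(-2)² + 20*(-2)))*(-453 - 1*21) = √(-2*(-9 + 4*4 - 40))*(-453 - 21) = √(-2*(-9 + 16 - 40))*(-474) = √(-2*(-33))*(-474) = √66*(-474) = -474*√66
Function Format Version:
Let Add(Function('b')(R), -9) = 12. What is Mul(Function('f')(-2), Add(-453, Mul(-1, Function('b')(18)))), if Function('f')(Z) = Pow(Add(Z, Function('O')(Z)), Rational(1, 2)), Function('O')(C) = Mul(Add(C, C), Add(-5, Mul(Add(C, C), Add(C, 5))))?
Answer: Mul(-474, Pow(66, Rational(1, 2))) ≈ -3850.8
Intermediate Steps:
Function('b')(R) = 21 (Function('b')(R) = Add(9, 12) = 21)
Function('O')(C) = Mul(2, C, Add(-5, Mul(2, C, Add(5, C)))) (Function('O')(C) = Mul(Mul(2, C), Add(-5, Mul(Mul(2, C), Add(5, C)))) = Mul(Mul(2, C), Add(-5, Mul(2, C, Add(5, C)))) = Mul(2, C, Add(-5, Mul(2, C, Add(5, C)))))
Function('f')(Z) = Pow(Add(Z, Mul(2, Z, Add(-5, Mul(2, Pow(Z, 2)), Mul(10, Z)))), Rational(1, 2))
Mul(Function('f')(-2), Add(-453, Mul(-1, Function('b')(18)))) = Mul(Pow(Mul(-2, Add(-9, Mul(4, Pow(-2, 2)), Mul(20, -2))), Rational(1, 2)), Add(-453, Mul(-1, 21))) = Mul(Pow(Mul(-2, Add(-9, Mul(4, 4), -40)), Rational(1, 2)), Add(-453, -21)) = Mul(Pow(Mul(-2, Add(-9, 16, -40)), Rational(1, 2)), -474) = Mul(Pow(Mul(-2, -33), Rational(1, 2)), -474) = Mul(Pow(66, Rational(1, 2)), -474) = Mul(-474, Pow(66, Rational(1, 2)))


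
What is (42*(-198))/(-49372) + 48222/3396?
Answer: 100377405/6986138 ≈ 14.368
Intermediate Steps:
(42*(-198))/(-49372) + 48222/3396 = -8316*(-1/49372) + 48222*(1/3396) = 2079/12343 + 8037/566 = 100377405/6986138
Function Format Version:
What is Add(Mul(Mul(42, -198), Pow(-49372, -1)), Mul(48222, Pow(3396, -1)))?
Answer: Rational(100377405, 6986138) ≈ 14.368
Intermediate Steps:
Add(Mul(Mul(42, -198), Pow(-49372, -1)), Mul(48222, Pow(3396, -1))) = Add(Mul(-8316, Rational(-1, 49372)), Mul(48222, Rational(1, 3396))) = Add(Rational(2079, 12343), Rational(8037, 566)) = Rational(100377405, 6986138)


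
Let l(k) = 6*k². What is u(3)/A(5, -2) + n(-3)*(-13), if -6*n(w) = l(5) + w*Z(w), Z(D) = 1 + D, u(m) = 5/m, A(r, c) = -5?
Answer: 1013/3 ≈ 337.67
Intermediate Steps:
n(w) = -25 - w*(1 + w)/6 (n(w) = -(6*5² + w*(1 + w))/6 = -(6*25 + w*(1 + w))/6 = -(150 + w*(1 + w))/6 = -25 - w*(1 + w)/6)
u(3)/A(5, -2) + n(-3)*(-13) = (5/3)/(-5) + (-25 - ⅙*(-3)*(1 - 3))*(-13) = (5*(⅓))*(-⅕) + (-25 - ⅙*(-3)*(-2))*(-13) = (5/3)*(-⅕) + (-25 - 1)*(-13) = -⅓ - 26*(-13) = -⅓ + 338 = 1013/3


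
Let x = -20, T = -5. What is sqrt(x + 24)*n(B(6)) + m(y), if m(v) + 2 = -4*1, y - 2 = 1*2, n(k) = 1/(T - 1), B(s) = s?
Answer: -19/3 ≈ -6.3333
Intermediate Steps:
n(k) = -1/6 (n(k) = 1/(-5 - 1) = 1/(-6) = -1/6)
y = 4 (y = 2 + 1*2 = 2 + 2 = 4)
m(v) = -6 (m(v) = -2 - 4*1 = -2 - 4 = -6)
sqrt(x + 24)*n(B(6)) + m(y) = sqrt(-20 + 24)*(-1/6) - 6 = sqrt(4)*(-1/6) - 6 = 2*(-1/6) - 6 = -1/3 - 6 = -19/3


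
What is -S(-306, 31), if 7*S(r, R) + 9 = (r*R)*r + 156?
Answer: -2902863/7 ≈ -4.1469e+5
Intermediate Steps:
S(r, R) = 21 + R*r²/7 (S(r, R) = -9/7 + ((r*R)*r + 156)/7 = -9/7 + ((R*r)*r + 156)/7 = -9/7 + (R*r² + 156)/7 = -9/7 + (156 + R*r²)/7 = -9/7 + (156/7 + R*r²/7) = 21 + R*r²/7)
-S(-306, 31) = -(21 + (⅐)*31*(-306)²) = -(21 + (⅐)*31*93636) = -(21 + 2902716/7) = -1*2902863/7 = -2902863/7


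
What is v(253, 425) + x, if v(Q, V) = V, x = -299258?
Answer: -298833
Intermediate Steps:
v(253, 425) + x = 425 - 299258 = -298833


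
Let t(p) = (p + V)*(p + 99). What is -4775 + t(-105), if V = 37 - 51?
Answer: -4061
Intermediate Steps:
V = -14
t(p) = (-14 + p)*(99 + p) (t(p) = (p - 14)*(p + 99) = (-14 + p)*(99 + p))
-4775 + t(-105) = -4775 + (-1386 + (-105)² + 85*(-105)) = -4775 + (-1386 + 11025 - 8925) = -4775 + 714 = -4061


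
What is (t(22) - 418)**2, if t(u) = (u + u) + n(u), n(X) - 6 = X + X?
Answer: 104976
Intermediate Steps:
n(X) = 6 + 2*X (n(X) = 6 + (X + X) = 6 + 2*X)
t(u) = 6 + 4*u (t(u) = (u + u) + (6 + 2*u) = 2*u + (6 + 2*u) = 6 + 4*u)
(t(22) - 418)**2 = ((6 + 4*22) - 418)**2 = ((6 + 88) - 418)**2 = (94 - 418)**2 = (-324)**2 = 104976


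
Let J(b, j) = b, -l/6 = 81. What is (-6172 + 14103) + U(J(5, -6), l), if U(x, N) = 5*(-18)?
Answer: 7841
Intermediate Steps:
l = -486 (l = -6*81 = -486)
U(x, N) = -90
(-6172 + 14103) + U(J(5, -6), l) = (-6172 + 14103) - 90 = 7931 - 90 = 7841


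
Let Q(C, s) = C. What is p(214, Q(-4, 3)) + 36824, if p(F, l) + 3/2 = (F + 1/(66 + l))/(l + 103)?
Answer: 37671629/1023 ≈ 36825.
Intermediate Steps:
p(F, l) = -3/2 + (F + 1/(66 + l))/(103 + l) (p(F, l) = -3/2 + (F + 1/(66 + l))/(l + 103) = -3/2 + (F + 1/(66 + l))/(103 + l))
p(214, Q(-4, 3)) + 36824 = (-20392 - 507*(-4) - 3*(-4)² + 132*214 + 2*214*(-4))/(2*(6798 + (-4)² + 169*(-4))) + 36824 = (-20392 + 2028 - 3*16 + 28248 - 1712)/(2*(6798 + 16 - 676)) + 36824 = (½)*(-20392 + 2028 - 48 + 28248 - 1712)/6138 + 36824 = (½)*(1/6138)*8124 + 36824 = 677/1023 + 36824 = 37671629/1023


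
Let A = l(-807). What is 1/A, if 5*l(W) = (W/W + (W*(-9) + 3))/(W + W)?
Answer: -8070/7267 ≈ -1.1105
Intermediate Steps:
l(W) = (4 - 9*W)/(10*W) (l(W) = ((W/W + (W*(-9) + 3))/(W + W))/5 = ((1 + (-9*W + 3))/((2*W)))/5 = ((1 + (3 - 9*W))*(1/(2*W)))/5 = ((4 - 9*W)*(1/(2*W)))/5 = ((4 - 9*W)/(2*W))/5 = (4 - 9*W)/(10*W))
A = -7267/8070 (A = (⅒)*(4 - 9*(-807))/(-807) = (⅒)*(-1/807)*(4 + 7263) = (⅒)*(-1/807)*7267 = -7267/8070 ≈ -0.90050)
1/A = 1/(-7267/8070) = -8070/7267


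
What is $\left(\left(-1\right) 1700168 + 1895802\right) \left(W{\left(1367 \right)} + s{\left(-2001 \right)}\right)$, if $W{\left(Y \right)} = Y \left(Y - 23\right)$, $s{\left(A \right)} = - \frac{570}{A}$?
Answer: $\frac{8266849312076}{23} \approx 3.5943 \cdot 10^{11}$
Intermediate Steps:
$W{\left(Y \right)} = Y \left(-23 + Y\right)$
$\left(\left(-1\right) 1700168 + 1895802\right) \left(W{\left(1367 \right)} + s{\left(-2001 \right)}\right) = \left(\left(-1\right) 1700168 + 1895802\right) \left(1367 \left(-23 + 1367\right) - \frac{570}{-2001}\right) = \left(-1700168 + 1895802\right) \left(1367 \cdot 1344 - - \frac{190}{667}\right) = 195634 \left(1837248 + \frac{190}{667}\right) = 195634 \cdot \frac{1225444606}{667} = \frac{8266849312076}{23}$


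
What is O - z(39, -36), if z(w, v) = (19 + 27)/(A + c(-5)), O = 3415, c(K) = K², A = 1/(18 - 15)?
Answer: 129701/38 ≈ 3413.2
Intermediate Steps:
A = ⅓ (A = 1/3 = ⅓ ≈ 0.33333)
z(w, v) = 69/38 (z(w, v) = (19 + 27)/(⅓ + (-5)²) = 46/(⅓ + 25) = 46/(76/3) = 46*(3/76) = 69/38)
O - z(39, -36) = 3415 - 1*69/38 = 3415 - 69/38 = 129701/38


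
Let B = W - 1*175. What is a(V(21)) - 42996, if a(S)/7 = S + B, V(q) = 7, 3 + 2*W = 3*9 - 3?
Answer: -88197/2 ≈ -44099.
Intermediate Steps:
W = 21/2 (W = -3/2 + (3*9 - 3)/2 = -3/2 + (27 - 3)/2 = -3/2 + (1/2)*24 = -3/2 + 12 = 21/2 ≈ 10.500)
B = -329/2 (B = 21/2 - 1*175 = 21/2 - 175 = -329/2 ≈ -164.50)
a(S) = -2303/2 + 7*S (a(S) = 7*(S - 329/2) = 7*(-329/2 + S) = -2303/2 + 7*S)
a(V(21)) - 42996 = (-2303/2 + 7*7) - 42996 = (-2303/2 + 49) - 42996 = -2205/2 - 42996 = -88197/2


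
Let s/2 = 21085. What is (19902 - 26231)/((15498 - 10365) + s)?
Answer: -6329/47303 ≈ -0.13380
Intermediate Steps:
s = 42170 (s = 2*21085 = 42170)
(19902 - 26231)/((15498 - 10365) + s) = (19902 - 26231)/((15498 - 10365) + 42170) = -6329/(5133 + 42170) = -6329/47303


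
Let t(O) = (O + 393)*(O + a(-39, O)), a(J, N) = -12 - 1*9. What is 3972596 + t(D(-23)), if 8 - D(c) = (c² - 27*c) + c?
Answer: 4800236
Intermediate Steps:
D(c) = 8 - c² + 26*c (D(c) = 8 - ((c² - 27*c) + c) = 8 - (c² - 26*c) = 8 + (-c² + 26*c) = 8 - c² + 26*c)
a(J, N) = -21 (a(J, N) = -12 - 9 = -21)
t(O) = (-21 + O)*(393 + O) (t(O) = (O + 393)*(O - 21) = (393 + O)*(-21 + O) = (-21 + O)*(393 + O))
3972596 + t(D(-23)) = 3972596 + (-8253 + (8 - 1*(-23)² + 26*(-23))² + 372*(8 - 1*(-23)² + 26*(-23))) = 3972596 + (-8253 + (8 - 1*529 - 598)² + 372*(8 - 1*529 - 598)) = 3972596 + (-8253 + (8 - 529 - 598)² + 372*(8 - 529 - 598)) = 3972596 + (-8253 + (-1119)² + 372*(-1119)) = 3972596 + (-8253 + 1252161 - 416268) = 3972596 + 827640 = 4800236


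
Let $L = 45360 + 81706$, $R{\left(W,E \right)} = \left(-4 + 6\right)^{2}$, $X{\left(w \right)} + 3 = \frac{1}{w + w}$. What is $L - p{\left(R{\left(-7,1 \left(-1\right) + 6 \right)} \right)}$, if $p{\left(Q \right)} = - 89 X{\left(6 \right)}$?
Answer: $\frac{1521677}{12} \approx 1.2681 \cdot 10^{5}$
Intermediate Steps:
$X{\left(w \right)} = -3 + \frac{1}{2 w}$ ($X{\left(w \right)} = -3 + \frac{1}{w + w} = -3 + \frac{1}{2 w}$)
$R{\left(W,E \right)} = 4$ ($R{\left(W,E \right)} = 2^{2} = 4$)
$L = 127066$
$p{\left(Q \right)} = \frac{3115}{12}$ ($p{\left(Q \right)} = - 89 \left(-3 + \frac{1}{2 \cdot 6}\right) = - 89 \left(-3 + \frac{1}{2} \cdot \frac{1}{6}\right) = - 89 \left(-3 + \frac{1}{12}\right) = \left(-89\right) \left(- \frac{35}{12}\right) = \frac{3115}{12}$)
$L - p{\left(R{\left(-7,1 \left(-1\right) + 6 \right)} \right)} = 127066 - \frac{3115}{12} = \frac{1521677}{12}$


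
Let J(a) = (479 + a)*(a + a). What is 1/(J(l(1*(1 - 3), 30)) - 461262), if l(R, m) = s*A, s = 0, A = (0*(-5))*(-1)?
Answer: -1/461262 ≈ -2.1680e-6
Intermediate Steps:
A = 0 (A = 0*(-1) = 0)
l(R, m) = 0 (l(R, m) = 0*0 = 0)
J(a) = 2*a*(479 + a) (J(a) = (479 + a)*(2*a) = 2*a*(479 + a))
1/(J(l(1*(1 - 3), 30)) - 461262) = 1/(2*0*(479 + 0) - 461262) = 1/(2*0*479 - 461262) = 1/(0 - 461262) = 1/(-461262) = -1/461262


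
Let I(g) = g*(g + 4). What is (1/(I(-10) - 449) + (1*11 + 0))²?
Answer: 18301284/151321 ≈ 120.94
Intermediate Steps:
I(g) = g*(4 + g)
(1/(I(-10) - 449) + (1*11 + 0))² = (1/(-10*(4 - 10) - 449) + (1*11 + 0))² = (1/(-10*(-6) - 449) + (11 + 0))² = (1/(60 - 449) + 11)² = (1/(-389) + 11)² = (-1/389 + 11)² = (4278/389)² = 18301284/151321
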